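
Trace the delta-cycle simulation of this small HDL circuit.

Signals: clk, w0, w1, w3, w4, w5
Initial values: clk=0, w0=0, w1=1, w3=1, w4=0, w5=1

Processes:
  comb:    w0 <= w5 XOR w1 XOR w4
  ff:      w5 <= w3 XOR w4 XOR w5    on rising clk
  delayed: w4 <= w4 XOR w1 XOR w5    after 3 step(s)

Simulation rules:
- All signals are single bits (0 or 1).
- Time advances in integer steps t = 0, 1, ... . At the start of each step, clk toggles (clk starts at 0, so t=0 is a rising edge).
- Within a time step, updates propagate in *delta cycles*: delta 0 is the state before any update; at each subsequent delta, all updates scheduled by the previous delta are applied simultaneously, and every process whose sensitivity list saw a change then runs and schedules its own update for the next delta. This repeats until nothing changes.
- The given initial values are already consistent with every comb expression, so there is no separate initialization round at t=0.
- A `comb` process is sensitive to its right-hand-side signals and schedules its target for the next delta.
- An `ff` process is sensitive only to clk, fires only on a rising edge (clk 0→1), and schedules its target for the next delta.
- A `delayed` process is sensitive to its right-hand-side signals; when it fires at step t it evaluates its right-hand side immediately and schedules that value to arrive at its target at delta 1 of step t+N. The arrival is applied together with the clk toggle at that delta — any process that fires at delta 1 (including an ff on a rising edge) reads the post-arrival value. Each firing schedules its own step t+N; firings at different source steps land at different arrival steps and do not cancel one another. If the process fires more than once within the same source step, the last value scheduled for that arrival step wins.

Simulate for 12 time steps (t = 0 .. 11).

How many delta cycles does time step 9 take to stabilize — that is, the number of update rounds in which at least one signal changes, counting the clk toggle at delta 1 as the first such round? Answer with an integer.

2

[bits: w5,w1,w3,w4,w0,clk]
t=0: Δ0=111000 Δ1=111001 Δ2=011001 Δ3=011011 | 3Δ
t=1: Δ0=011011 Δ1=011010 | 1Δ
t=2: Δ0=011010 Δ1=011011 Δ2=111011 Δ3=111001 | 3Δ
t=3: Δ0=111001 Δ1=111100 Δ2=111110 | 2Δ
t=4: Δ0=111110 Δ1=111111 | 1Δ
t=5: Δ0=111111 Δ1=111010 Δ2=111000 | 2Δ
t=6: Δ0=111000 Δ1=111101 Δ2=111111 | 2Δ
t=7: Δ0=111111 Δ1=111110 | 1Δ
t=8: Δ0=111110 Δ1=111011 Δ2=011001 Δ3=011011 | 3Δ
t=9: Δ0=011011 Δ1=011110 Δ2=011100 | 2Δ
t=10: Δ0=011100 Δ1=011101 | 1Δ
t=11: Δ0=011101 Δ1=011100 | 1Δ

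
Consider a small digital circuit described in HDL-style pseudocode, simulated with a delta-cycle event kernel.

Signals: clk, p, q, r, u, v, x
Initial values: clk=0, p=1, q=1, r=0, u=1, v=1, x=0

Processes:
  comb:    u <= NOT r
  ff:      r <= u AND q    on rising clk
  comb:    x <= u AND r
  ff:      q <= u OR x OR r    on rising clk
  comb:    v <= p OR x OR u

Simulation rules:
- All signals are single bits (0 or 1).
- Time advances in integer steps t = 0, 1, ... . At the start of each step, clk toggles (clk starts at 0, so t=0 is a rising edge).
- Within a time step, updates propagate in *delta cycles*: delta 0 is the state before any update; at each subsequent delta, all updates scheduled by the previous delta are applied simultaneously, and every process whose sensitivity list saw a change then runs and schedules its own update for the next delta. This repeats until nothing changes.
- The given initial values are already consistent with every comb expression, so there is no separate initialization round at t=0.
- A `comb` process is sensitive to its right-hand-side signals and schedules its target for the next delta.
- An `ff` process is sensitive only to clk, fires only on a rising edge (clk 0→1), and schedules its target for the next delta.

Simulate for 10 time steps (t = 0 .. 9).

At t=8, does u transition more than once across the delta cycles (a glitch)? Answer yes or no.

[bits: clk,p,r,q,x,v,u]
t=0: Δ0=0101011 Δ1=1101011 Δ2=1111011 Δ3=1111110 Δ4=1111010 | 4Δ
t=1: Δ0=1111010 Δ1=0111010 | 1Δ
t=2: Δ0=0111010 Δ1=1111010 Δ2=1101010 Δ3=1101011 | 3Δ
t=3: Δ0=1101011 Δ1=0101011 | 1Δ
t=4: Δ0=0101011 Δ1=1101011 Δ2=1111011 Δ3=1111110 Δ4=1111010 | 4Δ
t=5: Δ0=1111010 Δ1=0111010 | 1Δ
t=6: Δ0=0111010 Δ1=1111010 Δ2=1101010 Δ3=1101011 | 3Δ
t=7: Δ0=1101011 Δ1=0101011 | 1Δ
t=8: Δ0=0101011 Δ1=1101011 Δ2=1111011 Δ3=1111110 Δ4=1111010 | 4Δ
t=9: Δ0=1111010 Δ1=0111010 | 1Δ

no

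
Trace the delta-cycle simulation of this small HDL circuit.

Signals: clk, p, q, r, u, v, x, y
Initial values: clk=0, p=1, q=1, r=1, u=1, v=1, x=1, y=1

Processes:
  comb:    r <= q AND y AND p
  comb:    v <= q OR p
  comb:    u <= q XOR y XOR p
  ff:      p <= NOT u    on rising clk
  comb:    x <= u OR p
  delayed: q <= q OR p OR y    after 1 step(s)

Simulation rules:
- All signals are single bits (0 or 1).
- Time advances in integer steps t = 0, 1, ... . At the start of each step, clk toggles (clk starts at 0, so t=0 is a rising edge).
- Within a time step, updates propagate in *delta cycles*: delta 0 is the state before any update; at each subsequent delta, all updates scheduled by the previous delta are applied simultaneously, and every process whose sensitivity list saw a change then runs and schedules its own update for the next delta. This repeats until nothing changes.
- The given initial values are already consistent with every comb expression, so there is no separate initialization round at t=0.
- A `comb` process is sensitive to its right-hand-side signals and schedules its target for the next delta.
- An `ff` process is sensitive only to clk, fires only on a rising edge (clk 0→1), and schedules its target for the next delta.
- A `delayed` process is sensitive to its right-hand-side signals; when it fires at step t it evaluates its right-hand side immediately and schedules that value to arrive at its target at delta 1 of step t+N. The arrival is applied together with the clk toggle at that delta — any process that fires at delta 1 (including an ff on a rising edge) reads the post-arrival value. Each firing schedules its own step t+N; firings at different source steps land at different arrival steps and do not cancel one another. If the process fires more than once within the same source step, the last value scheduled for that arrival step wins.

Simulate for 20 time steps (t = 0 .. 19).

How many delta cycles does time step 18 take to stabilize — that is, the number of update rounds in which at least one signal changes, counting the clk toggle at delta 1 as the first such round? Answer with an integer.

3

[bits: y,x,p,q,v,clk,r,u]
t=0: Δ0=11111011 Δ1=11111111 Δ2=11011111 Δ3=11011100 Δ4=10011100 | 4Δ
t=1: Δ0=10011100 Δ1=10011000 | 1Δ
t=2: Δ0=10011000 Δ1=10011100 Δ2=10111100 Δ3=11111111 | 3Δ
t=3: Δ0=11111111 Δ1=11111011 | 1Δ
t=4: Δ0=11111011 Δ1=11111111 Δ2=11011111 Δ3=11011100 Δ4=10011100 | 4Δ
t=5: Δ0=10011100 Δ1=10011000 | 1Δ
t=6: Δ0=10011000 Δ1=10011100 Δ2=10111100 Δ3=11111111 | 3Δ
t=7: Δ0=11111111 Δ1=11111011 | 1Δ
t=8: Δ0=11111011 Δ1=11111111 Δ2=11011111 Δ3=11011100 Δ4=10011100 | 4Δ
t=9: Δ0=10011100 Δ1=10011000 | 1Δ
t=10: Δ0=10011000 Δ1=10011100 Δ2=10111100 Δ3=11111111 | 3Δ
t=11: Δ0=11111111 Δ1=11111011 | 1Δ
t=12: Δ0=11111011 Δ1=11111111 Δ2=11011111 Δ3=11011100 Δ4=10011100 | 4Δ
t=13: Δ0=10011100 Δ1=10011000 | 1Δ
t=14: Δ0=10011000 Δ1=10011100 Δ2=10111100 Δ3=11111111 | 3Δ
t=15: Δ0=11111111 Δ1=11111011 | 1Δ
t=16: Δ0=11111011 Δ1=11111111 Δ2=11011111 Δ3=11011100 Δ4=10011100 | 4Δ
t=17: Δ0=10011100 Δ1=10011000 | 1Δ
t=18: Δ0=10011000 Δ1=10011100 Δ2=10111100 Δ3=11111111 | 3Δ
t=19: Δ0=11111111 Δ1=11111011 | 1Δ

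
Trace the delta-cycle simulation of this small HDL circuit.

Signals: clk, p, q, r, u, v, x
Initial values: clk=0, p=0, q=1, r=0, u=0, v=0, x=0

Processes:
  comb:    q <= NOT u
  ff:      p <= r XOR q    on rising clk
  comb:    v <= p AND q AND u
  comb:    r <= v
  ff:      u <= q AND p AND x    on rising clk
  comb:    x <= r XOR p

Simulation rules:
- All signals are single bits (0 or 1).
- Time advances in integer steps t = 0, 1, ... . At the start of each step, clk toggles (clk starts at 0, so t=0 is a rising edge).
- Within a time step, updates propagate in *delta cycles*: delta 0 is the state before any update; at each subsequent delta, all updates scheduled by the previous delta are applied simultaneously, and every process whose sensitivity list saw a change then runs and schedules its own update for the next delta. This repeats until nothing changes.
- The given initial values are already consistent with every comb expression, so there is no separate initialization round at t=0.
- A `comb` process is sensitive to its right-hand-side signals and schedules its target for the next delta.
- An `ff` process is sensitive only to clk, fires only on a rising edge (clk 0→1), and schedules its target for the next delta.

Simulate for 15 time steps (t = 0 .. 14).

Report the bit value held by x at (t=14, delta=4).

t0.Δ0 u=0 clk=0 v=0 q=1 x=0 p=0 r=0
t0.Δ1 u=0 clk=1 v=0 q=1 x=0 p=0 r=0
t0.Δ2 u=0 clk=1 v=0 q=1 x=0 p=1 r=0
t0.Δ3 u=0 clk=1 v=0 q=1 x=1 p=1 r=0
t1.Δ0 u=0 clk=1 v=0 q=1 x=1 p=1 r=0
t1.Δ1 u=0 clk=0 v=0 q=1 x=1 p=1 r=0
t2.Δ0 u=0 clk=0 v=0 q=1 x=1 p=1 r=0
t2.Δ1 u=0 clk=1 v=0 q=1 x=1 p=1 r=0
t2.Δ2 u=1 clk=1 v=0 q=1 x=1 p=1 r=0
t2.Δ3 u=1 clk=1 v=1 q=0 x=1 p=1 r=0
t2.Δ4 u=1 clk=1 v=0 q=0 x=1 p=1 r=1
t2.Δ5 u=1 clk=1 v=0 q=0 x=0 p=1 r=0
t2.Δ6 u=1 clk=1 v=0 q=0 x=1 p=1 r=0
t3.Δ0 u=1 clk=1 v=0 q=0 x=1 p=1 r=0
t3.Δ1 u=1 clk=0 v=0 q=0 x=1 p=1 r=0
t4.Δ0 u=1 clk=0 v=0 q=0 x=1 p=1 r=0
t4.Δ1 u=1 clk=1 v=0 q=0 x=1 p=1 r=0
t4.Δ2 u=0 clk=1 v=0 q=0 x=1 p=0 r=0
t4.Δ3 u=0 clk=1 v=0 q=1 x=0 p=0 r=0
t5.Δ0 u=0 clk=1 v=0 q=1 x=0 p=0 r=0
t5.Δ1 u=0 clk=0 v=0 q=1 x=0 p=0 r=0
t6.Δ0 u=0 clk=0 v=0 q=1 x=0 p=0 r=0
t6.Δ1 u=0 clk=1 v=0 q=1 x=0 p=0 r=0
t6.Δ2 u=0 clk=1 v=0 q=1 x=0 p=1 r=0
t6.Δ3 u=0 clk=1 v=0 q=1 x=1 p=1 r=0
t7.Δ0 u=0 clk=1 v=0 q=1 x=1 p=1 r=0
t7.Δ1 u=0 clk=0 v=0 q=1 x=1 p=1 r=0
t8.Δ0 u=0 clk=0 v=0 q=1 x=1 p=1 r=0
t8.Δ1 u=0 clk=1 v=0 q=1 x=1 p=1 r=0
t8.Δ2 u=1 clk=1 v=0 q=1 x=1 p=1 r=0
t8.Δ3 u=1 clk=1 v=1 q=0 x=1 p=1 r=0
t8.Δ4 u=1 clk=1 v=0 q=0 x=1 p=1 r=1
t8.Δ5 u=1 clk=1 v=0 q=0 x=0 p=1 r=0
t8.Δ6 u=1 clk=1 v=0 q=0 x=1 p=1 r=0
t9.Δ0 u=1 clk=1 v=0 q=0 x=1 p=1 r=0
t9.Δ1 u=1 clk=0 v=0 q=0 x=1 p=1 r=0
t10.Δ0 u=1 clk=0 v=0 q=0 x=1 p=1 r=0
t10.Δ1 u=1 clk=1 v=0 q=0 x=1 p=1 r=0
t10.Δ2 u=0 clk=1 v=0 q=0 x=1 p=0 r=0
t10.Δ3 u=0 clk=1 v=0 q=1 x=0 p=0 r=0
t11.Δ0 u=0 clk=1 v=0 q=1 x=0 p=0 r=0
t11.Δ1 u=0 clk=0 v=0 q=1 x=0 p=0 r=0
t12.Δ0 u=0 clk=0 v=0 q=1 x=0 p=0 r=0
t12.Δ1 u=0 clk=1 v=0 q=1 x=0 p=0 r=0
t12.Δ2 u=0 clk=1 v=0 q=1 x=0 p=1 r=0
t12.Δ3 u=0 clk=1 v=0 q=1 x=1 p=1 r=0
t13.Δ0 u=0 clk=1 v=0 q=1 x=1 p=1 r=0
t13.Δ1 u=0 clk=0 v=0 q=1 x=1 p=1 r=0
t14.Δ0 u=0 clk=0 v=0 q=1 x=1 p=1 r=0
t14.Δ1 u=0 clk=1 v=0 q=1 x=1 p=1 r=0
t14.Δ2 u=1 clk=1 v=0 q=1 x=1 p=1 r=0
t14.Δ3 u=1 clk=1 v=1 q=0 x=1 p=1 r=0
t14.Δ4 u=1 clk=1 v=0 q=0 x=1 p=1 r=1
t14.Δ5 u=1 clk=1 v=0 q=0 x=0 p=1 r=0
t14.Δ6 u=1 clk=1 v=0 q=0 x=1 p=1 r=0

1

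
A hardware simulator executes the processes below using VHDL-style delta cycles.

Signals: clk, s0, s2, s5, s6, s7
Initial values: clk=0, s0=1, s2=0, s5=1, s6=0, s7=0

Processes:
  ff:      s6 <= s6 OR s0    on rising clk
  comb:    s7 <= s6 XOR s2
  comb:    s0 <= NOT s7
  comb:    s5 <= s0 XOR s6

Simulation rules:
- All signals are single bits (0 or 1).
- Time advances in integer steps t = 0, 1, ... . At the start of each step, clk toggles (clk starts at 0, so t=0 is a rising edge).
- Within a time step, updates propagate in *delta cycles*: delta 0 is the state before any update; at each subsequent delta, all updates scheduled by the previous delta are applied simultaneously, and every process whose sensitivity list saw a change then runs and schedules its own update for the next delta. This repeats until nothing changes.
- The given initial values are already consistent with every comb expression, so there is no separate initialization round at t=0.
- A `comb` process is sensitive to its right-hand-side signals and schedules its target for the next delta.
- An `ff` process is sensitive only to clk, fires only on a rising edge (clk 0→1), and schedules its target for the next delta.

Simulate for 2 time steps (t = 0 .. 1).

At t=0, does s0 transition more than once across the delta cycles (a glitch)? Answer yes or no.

no

[bits: clk,s5,s6,s0,s2,s7]
t=0: Δ0=010100 Δ1=110100 Δ2=111100 Δ3=101101 Δ4=101001 Δ5=111001 | 5Δ
t=1: Δ0=111001 Δ1=011001 | 1Δ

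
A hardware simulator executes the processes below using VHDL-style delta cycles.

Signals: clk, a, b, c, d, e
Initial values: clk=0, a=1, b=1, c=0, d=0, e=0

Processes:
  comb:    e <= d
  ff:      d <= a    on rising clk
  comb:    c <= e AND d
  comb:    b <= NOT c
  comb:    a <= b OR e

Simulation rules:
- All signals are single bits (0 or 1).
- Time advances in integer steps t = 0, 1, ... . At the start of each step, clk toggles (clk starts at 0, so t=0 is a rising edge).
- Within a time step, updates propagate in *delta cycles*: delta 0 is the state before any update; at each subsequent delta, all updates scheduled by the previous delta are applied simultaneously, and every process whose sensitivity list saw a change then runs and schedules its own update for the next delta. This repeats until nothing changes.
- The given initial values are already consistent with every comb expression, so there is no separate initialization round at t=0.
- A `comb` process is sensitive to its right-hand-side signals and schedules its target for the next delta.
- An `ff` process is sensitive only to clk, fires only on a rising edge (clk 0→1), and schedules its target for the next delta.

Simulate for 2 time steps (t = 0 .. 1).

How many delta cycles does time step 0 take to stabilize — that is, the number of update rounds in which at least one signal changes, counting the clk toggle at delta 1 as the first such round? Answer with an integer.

5

[bits: clk,d,c,e,b,a]
t=0: Δ0=000011 Δ1=100011 Δ2=110011 Δ3=110111 Δ4=111111 Δ5=111101 | 5Δ
t=1: Δ0=111101 Δ1=011101 | 1Δ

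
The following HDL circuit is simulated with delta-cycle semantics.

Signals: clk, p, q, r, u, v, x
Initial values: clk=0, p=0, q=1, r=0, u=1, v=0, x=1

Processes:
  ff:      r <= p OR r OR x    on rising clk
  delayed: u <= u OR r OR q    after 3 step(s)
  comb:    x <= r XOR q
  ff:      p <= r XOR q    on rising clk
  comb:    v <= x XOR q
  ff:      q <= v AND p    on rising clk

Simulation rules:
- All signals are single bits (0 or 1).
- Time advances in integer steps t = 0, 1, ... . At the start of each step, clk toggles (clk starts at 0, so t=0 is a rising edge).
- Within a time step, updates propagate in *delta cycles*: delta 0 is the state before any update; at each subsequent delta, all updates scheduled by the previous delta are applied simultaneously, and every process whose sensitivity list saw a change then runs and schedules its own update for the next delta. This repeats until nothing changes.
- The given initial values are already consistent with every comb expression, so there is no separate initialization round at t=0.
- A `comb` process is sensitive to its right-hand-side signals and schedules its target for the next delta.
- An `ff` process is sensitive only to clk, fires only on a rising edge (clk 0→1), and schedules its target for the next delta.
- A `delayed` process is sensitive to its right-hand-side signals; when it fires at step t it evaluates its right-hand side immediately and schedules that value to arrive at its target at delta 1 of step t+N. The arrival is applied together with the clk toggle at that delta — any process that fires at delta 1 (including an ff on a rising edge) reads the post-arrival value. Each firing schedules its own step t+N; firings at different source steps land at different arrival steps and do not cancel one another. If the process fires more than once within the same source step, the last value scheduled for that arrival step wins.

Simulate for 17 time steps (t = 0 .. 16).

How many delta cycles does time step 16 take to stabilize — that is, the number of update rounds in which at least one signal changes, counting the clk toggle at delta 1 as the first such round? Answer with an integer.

2

[bits: q,p,r,u,x,v,clk]
t=0: Δ0=1001100 Δ1=1001101 Δ2=0111101 Δ3=0111111 | 3Δ
t=1: Δ0=0111111 Δ1=0111110 | 1Δ
t=2: Δ0=0111110 Δ1=0111111 Δ2=1111111 Δ3=1111001 Δ4=1111011 | 4Δ
t=3: Δ0=1111011 Δ1=1111010 | 1Δ
t=4: Δ0=1111010 Δ1=1111011 Δ2=1011011 | 2Δ
t=5: Δ0=1011011 Δ1=1011010 | 1Δ
t=6: Δ0=1011010 Δ1=1011011 Δ2=0011011 Δ3=0011101 Δ4=0011111 | 4Δ
t=7: Δ0=0011111 Δ1=0011110 | 1Δ
t=8: Δ0=0011110 Δ1=0011111 Δ2=0111111 | 2Δ
t=9: Δ0=0111111 Δ1=0111110 | 1Δ
t=10: Δ0=0111110 Δ1=0111111 Δ2=1111111 Δ3=1111001 Δ4=1111011 | 4Δ
t=11: Δ0=1111011 Δ1=1111010 | 1Δ
t=12: Δ0=1111010 Δ1=1111011 Δ2=1011011 | 2Δ
t=13: Δ0=1011011 Δ1=1011010 | 1Δ
t=14: Δ0=1011010 Δ1=1011011 Δ2=0011011 Δ3=0011101 Δ4=0011111 | 4Δ
t=15: Δ0=0011111 Δ1=0011110 | 1Δ
t=16: Δ0=0011110 Δ1=0011111 Δ2=0111111 | 2Δ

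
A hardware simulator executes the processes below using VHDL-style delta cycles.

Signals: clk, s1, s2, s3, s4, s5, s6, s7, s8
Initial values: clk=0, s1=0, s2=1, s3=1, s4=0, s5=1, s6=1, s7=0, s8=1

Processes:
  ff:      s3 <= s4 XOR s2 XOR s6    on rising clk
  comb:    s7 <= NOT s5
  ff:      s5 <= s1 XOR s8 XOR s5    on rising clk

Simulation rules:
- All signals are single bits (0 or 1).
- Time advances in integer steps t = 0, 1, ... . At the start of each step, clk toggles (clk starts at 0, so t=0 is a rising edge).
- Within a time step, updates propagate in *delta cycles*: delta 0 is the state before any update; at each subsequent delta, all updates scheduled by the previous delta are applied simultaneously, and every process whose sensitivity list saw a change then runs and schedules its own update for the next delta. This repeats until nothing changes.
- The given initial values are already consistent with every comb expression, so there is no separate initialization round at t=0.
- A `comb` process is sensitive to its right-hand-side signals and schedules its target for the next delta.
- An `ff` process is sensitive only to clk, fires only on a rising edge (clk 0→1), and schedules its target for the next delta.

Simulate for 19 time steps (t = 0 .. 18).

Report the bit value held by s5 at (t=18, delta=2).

1

[bits: s7,s2,s6,s8,s1,s4,clk,s3,s5]
t=0: Δ0=011100011 Δ1=011100111 Δ2=011100100 Δ3=111100100 | 3Δ
t=1: Δ0=111100100 Δ1=111100000 | 1Δ
t=2: Δ0=111100000 Δ1=111100100 Δ2=111100101 Δ3=011100101 | 3Δ
t=3: Δ0=011100101 Δ1=011100001 | 1Δ
t=4: Δ0=011100001 Δ1=011100101 Δ2=011100100 Δ3=111100100 | 3Δ
t=5: Δ0=111100100 Δ1=111100000 | 1Δ
t=6: Δ0=111100000 Δ1=111100100 Δ2=111100101 Δ3=011100101 | 3Δ
t=7: Δ0=011100101 Δ1=011100001 | 1Δ
t=8: Δ0=011100001 Δ1=011100101 Δ2=011100100 Δ3=111100100 | 3Δ
t=9: Δ0=111100100 Δ1=111100000 | 1Δ
t=10: Δ0=111100000 Δ1=111100100 Δ2=111100101 Δ3=011100101 | 3Δ
t=11: Δ0=011100101 Δ1=011100001 | 1Δ
t=12: Δ0=011100001 Δ1=011100101 Δ2=011100100 Δ3=111100100 | 3Δ
t=13: Δ0=111100100 Δ1=111100000 | 1Δ
t=14: Δ0=111100000 Δ1=111100100 Δ2=111100101 Δ3=011100101 | 3Δ
t=15: Δ0=011100101 Δ1=011100001 | 1Δ
t=16: Δ0=011100001 Δ1=011100101 Δ2=011100100 Δ3=111100100 | 3Δ
t=17: Δ0=111100100 Δ1=111100000 | 1Δ
t=18: Δ0=111100000 Δ1=111100100 Δ2=111100101 Δ3=011100101 | 3Δ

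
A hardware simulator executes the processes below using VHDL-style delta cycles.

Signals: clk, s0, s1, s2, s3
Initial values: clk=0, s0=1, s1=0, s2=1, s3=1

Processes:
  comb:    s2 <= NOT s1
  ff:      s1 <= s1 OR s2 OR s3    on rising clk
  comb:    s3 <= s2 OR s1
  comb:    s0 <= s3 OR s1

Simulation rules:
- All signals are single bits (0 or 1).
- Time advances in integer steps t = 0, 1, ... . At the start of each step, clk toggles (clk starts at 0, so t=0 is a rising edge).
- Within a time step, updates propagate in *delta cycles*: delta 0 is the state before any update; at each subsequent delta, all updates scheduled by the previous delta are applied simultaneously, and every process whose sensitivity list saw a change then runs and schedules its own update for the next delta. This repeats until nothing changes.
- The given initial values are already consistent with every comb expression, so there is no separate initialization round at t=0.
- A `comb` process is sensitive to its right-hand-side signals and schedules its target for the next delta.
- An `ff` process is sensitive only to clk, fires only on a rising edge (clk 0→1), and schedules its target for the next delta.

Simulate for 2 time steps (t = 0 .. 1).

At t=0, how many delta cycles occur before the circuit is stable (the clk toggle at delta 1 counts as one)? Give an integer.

3

t=0 Δ0: clk=0 s0=1 s3=1 s1=0 s2=1
  Δ1: clk:0→1
  Δ2: s1:0→1
  Δ3: s2:1→0
  (3Δ to stable)
t=1 Δ0: clk=1 s0=1 s3=1 s1=1 s2=0
  Δ1: clk:1→0
  (1Δ to stable)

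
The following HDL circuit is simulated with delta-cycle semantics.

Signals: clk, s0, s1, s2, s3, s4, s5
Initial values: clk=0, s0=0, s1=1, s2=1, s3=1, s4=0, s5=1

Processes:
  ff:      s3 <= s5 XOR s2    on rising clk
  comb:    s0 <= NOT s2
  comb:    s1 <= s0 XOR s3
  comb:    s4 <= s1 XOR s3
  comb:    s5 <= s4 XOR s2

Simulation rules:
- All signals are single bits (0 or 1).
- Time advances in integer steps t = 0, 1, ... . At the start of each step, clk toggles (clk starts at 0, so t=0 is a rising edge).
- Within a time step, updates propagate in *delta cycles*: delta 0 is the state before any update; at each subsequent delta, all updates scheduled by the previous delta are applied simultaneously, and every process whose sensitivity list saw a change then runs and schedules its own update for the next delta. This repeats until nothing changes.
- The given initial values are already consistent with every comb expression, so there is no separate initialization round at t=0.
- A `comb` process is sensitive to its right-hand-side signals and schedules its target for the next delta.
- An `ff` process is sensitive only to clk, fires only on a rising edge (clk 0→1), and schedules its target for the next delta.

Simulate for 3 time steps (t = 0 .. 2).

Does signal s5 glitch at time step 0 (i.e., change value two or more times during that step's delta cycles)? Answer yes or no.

yes

t0.Δ0 s2=1 s3=1 s5=1 s4=0 s0=0 clk=0 s1=1
t0.Δ1 s2=1 s3=1 s5=1 s4=0 s0=0 clk=1 s1=1
t0.Δ2 s2=1 s3=0 s5=1 s4=0 s0=0 clk=1 s1=1
t0.Δ3 s2=1 s3=0 s5=1 s4=1 s0=0 clk=1 s1=0
t0.Δ4 s2=1 s3=0 s5=0 s4=0 s0=0 clk=1 s1=0
t0.Δ5 s2=1 s3=0 s5=1 s4=0 s0=0 clk=1 s1=0
t1.Δ0 s2=1 s3=0 s5=1 s4=0 s0=0 clk=1 s1=0
t1.Δ1 s2=1 s3=0 s5=1 s4=0 s0=0 clk=0 s1=0
t2.Δ0 s2=1 s3=0 s5=1 s4=0 s0=0 clk=0 s1=0
t2.Δ1 s2=1 s3=0 s5=1 s4=0 s0=0 clk=1 s1=0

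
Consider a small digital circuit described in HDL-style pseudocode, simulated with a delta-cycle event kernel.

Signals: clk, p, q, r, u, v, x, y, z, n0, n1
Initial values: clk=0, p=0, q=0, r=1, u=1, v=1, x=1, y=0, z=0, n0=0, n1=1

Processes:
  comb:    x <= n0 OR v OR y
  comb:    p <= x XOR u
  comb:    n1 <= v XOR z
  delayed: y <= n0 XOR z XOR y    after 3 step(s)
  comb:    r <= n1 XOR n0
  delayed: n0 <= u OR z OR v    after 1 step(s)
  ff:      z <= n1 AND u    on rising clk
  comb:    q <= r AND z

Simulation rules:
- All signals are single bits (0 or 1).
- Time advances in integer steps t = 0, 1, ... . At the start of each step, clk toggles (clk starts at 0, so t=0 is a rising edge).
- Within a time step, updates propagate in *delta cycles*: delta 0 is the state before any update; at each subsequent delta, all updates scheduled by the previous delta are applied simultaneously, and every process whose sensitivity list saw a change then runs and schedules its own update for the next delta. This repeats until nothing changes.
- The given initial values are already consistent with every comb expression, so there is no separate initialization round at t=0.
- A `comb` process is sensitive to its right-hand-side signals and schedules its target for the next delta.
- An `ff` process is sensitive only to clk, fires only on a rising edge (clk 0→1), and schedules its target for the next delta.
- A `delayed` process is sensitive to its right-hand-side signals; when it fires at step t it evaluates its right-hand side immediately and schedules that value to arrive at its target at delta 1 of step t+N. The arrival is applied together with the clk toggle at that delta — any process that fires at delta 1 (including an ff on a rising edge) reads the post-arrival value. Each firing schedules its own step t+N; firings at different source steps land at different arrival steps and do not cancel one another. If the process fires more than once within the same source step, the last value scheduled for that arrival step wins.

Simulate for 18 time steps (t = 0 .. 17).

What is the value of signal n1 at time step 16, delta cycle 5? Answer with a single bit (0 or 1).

0

t=0 Δ0: v=1 r=1 n0=0 n1=1 x=1 y=0 u=1 q=0 p=0 clk=0 z=0
  Δ1: clk:0→1
  Δ2: z:0→1
  Δ3: n1:1→0, q:0→1
  Δ4: r:1→0
  Δ5: q:1→0
  (5Δ to stable)
t=1 Δ0: v=1 r=0 n0=0 n1=0 x=1 y=0 u=1 q=0 p=0 clk=1 z=1
  Δ1: n0:0→1, clk:1→0
  Δ2: r:0→1
  Δ3: q:0→1
  (3Δ to stable)
t=2 Δ0: v=1 r=1 n0=1 n1=0 x=1 y=0 u=1 q=1 p=0 clk=0 z=1
  Δ1: clk:0→1
  Δ2: z:1→0
  Δ3: n1:0→1, q:1→0
  Δ4: r:1→0
  (4Δ to stable)
t=3 Δ0: v=1 r=0 n0=1 n1=1 x=1 y=0 u=1 q=0 p=0 clk=1 z=0
  Δ1: y:0→1, clk:1→0
  (1Δ to stable)
t=4 Δ0: v=1 r=0 n0=1 n1=1 x=1 y=1 u=1 q=0 p=0 clk=0 z=0
  Δ1: y:1→0, clk:0→1
  Δ2: z:0→1
  Δ3: n1:1→0
  Δ4: r:0→1
  Δ5: q:0→1
  (5Δ to stable)
t=5 Δ0: v=1 r=1 n0=1 n1=0 x=1 y=0 u=1 q=1 p=0 clk=1 z=1
  Δ1: y:0→1, clk:1→0
  (1Δ to stable)
t=6 Δ0: v=1 r=1 n0=1 n1=0 x=1 y=1 u=1 q=1 p=0 clk=0 z=1
  Δ1: y:1→0, clk:0→1
  Δ2: z:1→0
  Δ3: n1:0→1, q:1→0
  Δ4: r:1→0
  (4Δ to stable)
t=7 Δ0: v=1 r=0 n0=1 n1=1 x=1 y=0 u=1 q=0 p=0 clk=1 z=0
  Δ1: clk:1→0
  (1Δ to stable)
t=8 Δ0: v=1 r=0 n0=1 n1=1 x=1 y=0 u=1 q=0 p=0 clk=0 z=0
  Δ1: y:0→1, clk:0→1
  Δ2: z:0→1
  Δ3: n1:1→0
  Δ4: r:0→1
  Δ5: q:0→1
  (5Δ to stable)
t=9 Δ0: v=1 r=1 n0=1 n1=0 x=1 y=1 u=1 q=1 p=0 clk=1 z=1
  Δ1: clk:1→0
  (1Δ to stable)
t=10 Δ0: v=1 r=1 n0=1 n1=0 x=1 y=1 u=1 q=1 p=0 clk=0 z=1
  Δ1: clk:0→1
  Δ2: z:1→0
  Δ3: n1:0→1, q:1→0
  Δ4: r:1→0
  (4Δ to stable)
t=11 Δ0: v=1 r=0 n0=1 n1=1 x=1 y=1 u=1 q=0 p=0 clk=1 z=0
  Δ1: clk:1→0
  (1Δ to stable)
t=12 Δ0: v=1 r=0 n0=1 n1=1 x=1 y=1 u=1 q=0 p=0 clk=0 z=0
  Δ1: clk:0→1
  Δ2: z:0→1
  Δ3: n1:1→0
  Δ4: r:0→1
  Δ5: q:0→1
  (5Δ to stable)
t=13 Δ0: v=1 r=1 n0=1 n1=0 x=1 y=1 u=1 q=1 p=0 clk=1 z=1
  Δ1: y:1→0, clk:1→0
  (1Δ to stable)
t=14 Δ0: v=1 r=1 n0=1 n1=0 x=1 y=0 u=1 q=1 p=0 clk=0 z=1
  Δ1: clk:0→1
  Δ2: z:1→0
  Δ3: n1:0→1, q:1→0
  Δ4: r:1→0
  (4Δ to stable)
t=15 Δ0: v=1 r=0 n0=1 n1=1 x=1 y=0 u=1 q=0 p=0 clk=1 z=0
  Δ1: y:0→1, clk:1→0
  (1Δ to stable)
t=16 Δ0: v=1 r=0 n0=1 n1=1 x=1 y=1 u=1 q=0 p=0 clk=0 z=0
  Δ1: y:1→0, clk:0→1
  Δ2: z:0→1
  Δ3: n1:1→0
  Δ4: r:0→1
  Δ5: q:0→1
  (5Δ to stable)
t=17 Δ0: v=1 r=1 n0=1 n1=0 x=1 y=0 u=1 q=1 p=0 clk=1 z=1
  Δ1: y:0→1, clk:1→0
  (1Δ to stable)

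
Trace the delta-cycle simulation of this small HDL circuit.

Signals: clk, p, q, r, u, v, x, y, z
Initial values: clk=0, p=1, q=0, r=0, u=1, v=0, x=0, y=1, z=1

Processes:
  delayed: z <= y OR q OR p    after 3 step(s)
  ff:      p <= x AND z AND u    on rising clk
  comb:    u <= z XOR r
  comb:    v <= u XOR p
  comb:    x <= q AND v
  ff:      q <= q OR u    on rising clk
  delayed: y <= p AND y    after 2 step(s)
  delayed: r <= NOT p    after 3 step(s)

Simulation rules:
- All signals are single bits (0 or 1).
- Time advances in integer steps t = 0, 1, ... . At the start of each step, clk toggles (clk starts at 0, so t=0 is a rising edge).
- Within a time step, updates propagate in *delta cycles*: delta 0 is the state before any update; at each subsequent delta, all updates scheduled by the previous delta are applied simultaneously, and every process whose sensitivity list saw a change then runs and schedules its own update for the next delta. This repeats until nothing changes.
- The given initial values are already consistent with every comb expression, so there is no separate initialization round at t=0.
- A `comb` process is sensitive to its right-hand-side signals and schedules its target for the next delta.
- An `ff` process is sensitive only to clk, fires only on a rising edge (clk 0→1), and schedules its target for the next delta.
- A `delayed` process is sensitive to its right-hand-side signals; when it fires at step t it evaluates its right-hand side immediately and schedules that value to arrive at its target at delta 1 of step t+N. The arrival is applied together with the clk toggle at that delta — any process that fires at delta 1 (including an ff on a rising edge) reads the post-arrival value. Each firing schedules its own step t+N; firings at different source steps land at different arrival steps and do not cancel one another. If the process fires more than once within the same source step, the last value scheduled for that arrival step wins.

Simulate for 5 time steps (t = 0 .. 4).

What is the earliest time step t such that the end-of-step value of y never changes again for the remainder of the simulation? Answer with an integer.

t0.Δ0 y=1 z=1 v=0 x=0 u=1 clk=0 r=0 q=0 p=1
t0.Δ1 y=1 z=1 v=0 x=0 u=1 clk=1 r=0 q=0 p=1
t0.Δ2 y=1 z=1 v=0 x=0 u=1 clk=1 r=0 q=1 p=0
t0.Δ3 y=1 z=1 v=1 x=0 u=1 clk=1 r=0 q=1 p=0
t0.Δ4 y=1 z=1 v=1 x=1 u=1 clk=1 r=0 q=1 p=0
t1.Δ0 y=1 z=1 v=1 x=1 u=1 clk=1 r=0 q=1 p=0
t1.Δ1 y=1 z=1 v=1 x=1 u=1 clk=0 r=0 q=1 p=0
t2.Δ0 y=1 z=1 v=1 x=1 u=1 clk=0 r=0 q=1 p=0
t2.Δ1 y=0 z=1 v=1 x=1 u=1 clk=1 r=0 q=1 p=0
t2.Δ2 y=0 z=1 v=1 x=1 u=1 clk=1 r=0 q=1 p=1
t2.Δ3 y=0 z=1 v=0 x=1 u=1 clk=1 r=0 q=1 p=1
t2.Δ4 y=0 z=1 v=0 x=0 u=1 clk=1 r=0 q=1 p=1
t3.Δ0 y=0 z=1 v=0 x=0 u=1 clk=1 r=0 q=1 p=1
t3.Δ1 y=0 z=1 v=0 x=0 u=1 clk=0 r=1 q=1 p=1
t3.Δ2 y=0 z=1 v=0 x=0 u=0 clk=0 r=1 q=1 p=1
t3.Δ3 y=0 z=1 v=1 x=0 u=0 clk=0 r=1 q=1 p=1
t3.Δ4 y=0 z=1 v=1 x=1 u=0 clk=0 r=1 q=1 p=1
t4.Δ0 y=0 z=1 v=1 x=1 u=0 clk=0 r=1 q=1 p=1
t4.Δ1 y=0 z=1 v=1 x=1 u=0 clk=1 r=1 q=1 p=1
t4.Δ2 y=0 z=1 v=1 x=1 u=0 clk=1 r=1 q=1 p=0
t4.Δ3 y=0 z=1 v=0 x=1 u=0 clk=1 r=1 q=1 p=0
t4.Δ4 y=0 z=1 v=0 x=0 u=0 clk=1 r=1 q=1 p=0

2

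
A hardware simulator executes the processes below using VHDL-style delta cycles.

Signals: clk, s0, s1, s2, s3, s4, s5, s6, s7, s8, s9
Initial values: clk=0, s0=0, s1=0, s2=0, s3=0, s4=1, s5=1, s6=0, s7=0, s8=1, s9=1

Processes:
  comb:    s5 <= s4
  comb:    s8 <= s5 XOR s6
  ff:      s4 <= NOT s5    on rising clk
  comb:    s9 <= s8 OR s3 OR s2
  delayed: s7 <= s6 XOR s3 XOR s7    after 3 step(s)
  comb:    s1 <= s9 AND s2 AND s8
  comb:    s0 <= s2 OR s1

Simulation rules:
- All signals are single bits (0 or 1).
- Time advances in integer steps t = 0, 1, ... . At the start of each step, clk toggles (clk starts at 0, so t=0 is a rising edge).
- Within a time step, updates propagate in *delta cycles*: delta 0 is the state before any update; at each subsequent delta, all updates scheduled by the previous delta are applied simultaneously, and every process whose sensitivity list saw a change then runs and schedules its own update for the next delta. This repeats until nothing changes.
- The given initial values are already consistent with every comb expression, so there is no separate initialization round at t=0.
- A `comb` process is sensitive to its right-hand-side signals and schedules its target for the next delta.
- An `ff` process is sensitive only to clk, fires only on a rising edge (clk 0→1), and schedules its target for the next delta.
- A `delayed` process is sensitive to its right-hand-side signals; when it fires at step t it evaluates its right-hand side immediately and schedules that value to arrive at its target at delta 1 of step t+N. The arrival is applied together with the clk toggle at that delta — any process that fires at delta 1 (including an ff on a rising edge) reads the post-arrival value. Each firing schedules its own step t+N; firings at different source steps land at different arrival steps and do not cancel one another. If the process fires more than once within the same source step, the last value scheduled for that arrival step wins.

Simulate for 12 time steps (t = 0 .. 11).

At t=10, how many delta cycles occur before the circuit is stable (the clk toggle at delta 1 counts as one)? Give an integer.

5

t=0 Δ0: s6=0 s7=0 s8=1 s3=0 s5=1 s2=0 clk=0 s0=0 s4=1 s1=0 s9=1
  Δ1: clk:0→1
  Δ2: s4:1→0
  Δ3: s5:1→0
  Δ4: s8:1→0
  Δ5: s9:1→0
  (5Δ to stable)
t=1 Δ0: s6=0 s7=0 s8=0 s3=0 s5=0 s2=0 clk=1 s0=0 s4=0 s1=0 s9=0
  Δ1: clk:1→0
  (1Δ to stable)
t=2 Δ0: s6=0 s7=0 s8=0 s3=0 s5=0 s2=0 clk=0 s0=0 s4=0 s1=0 s9=0
  Δ1: clk:0→1
  Δ2: s4:0→1
  Δ3: s5:0→1
  Δ4: s8:0→1
  Δ5: s9:0→1
  (5Δ to stable)
t=3 Δ0: s6=0 s7=0 s8=1 s3=0 s5=1 s2=0 clk=1 s0=0 s4=1 s1=0 s9=1
  Δ1: clk:1→0
  (1Δ to stable)
t=4 Δ0: s6=0 s7=0 s8=1 s3=0 s5=1 s2=0 clk=0 s0=0 s4=1 s1=0 s9=1
  Δ1: clk:0→1
  Δ2: s4:1→0
  Δ3: s5:1→0
  Δ4: s8:1→0
  Δ5: s9:1→0
  (5Δ to stable)
t=5 Δ0: s6=0 s7=0 s8=0 s3=0 s5=0 s2=0 clk=1 s0=0 s4=0 s1=0 s9=0
  Δ1: clk:1→0
  (1Δ to stable)
t=6 Δ0: s6=0 s7=0 s8=0 s3=0 s5=0 s2=0 clk=0 s0=0 s4=0 s1=0 s9=0
  Δ1: clk:0→1
  Δ2: s4:0→1
  Δ3: s5:0→1
  Δ4: s8:0→1
  Δ5: s9:0→1
  (5Δ to stable)
t=7 Δ0: s6=0 s7=0 s8=1 s3=0 s5=1 s2=0 clk=1 s0=0 s4=1 s1=0 s9=1
  Δ1: clk:1→0
  (1Δ to stable)
t=8 Δ0: s6=0 s7=0 s8=1 s3=0 s5=1 s2=0 clk=0 s0=0 s4=1 s1=0 s9=1
  Δ1: clk:0→1
  Δ2: s4:1→0
  Δ3: s5:1→0
  Δ4: s8:1→0
  Δ5: s9:1→0
  (5Δ to stable)
t=9 Δ0: s6=0 s7=0 s8=0 s3=0 s5=0 s2=0 clk=1 s0=0 s4=0 s1=0 s9=0
  Δ1: clk:1→0
  (1Δ to stable)
t=10 Δ0: s6=0 s7=0 s8=0 s3=0 s5=0 s2=0 clk=0 s0=0 s4=0 s1=0 s9=0
  Δ1: clk:0→1
  Δ2: s4:0→1
  Δ3: s5:0→1
  Δ4: s8:0→1
  Δ5: s9:0→1
  (5Δ to stable)
t=11 Δ0: s6=0 s7=0 s8=1 s3=0 s5=1 s2=0 clk=1 s0=0 s4=1 s1=0 s9=1
  Δ1: clk:1→0
  (1Δ to stable)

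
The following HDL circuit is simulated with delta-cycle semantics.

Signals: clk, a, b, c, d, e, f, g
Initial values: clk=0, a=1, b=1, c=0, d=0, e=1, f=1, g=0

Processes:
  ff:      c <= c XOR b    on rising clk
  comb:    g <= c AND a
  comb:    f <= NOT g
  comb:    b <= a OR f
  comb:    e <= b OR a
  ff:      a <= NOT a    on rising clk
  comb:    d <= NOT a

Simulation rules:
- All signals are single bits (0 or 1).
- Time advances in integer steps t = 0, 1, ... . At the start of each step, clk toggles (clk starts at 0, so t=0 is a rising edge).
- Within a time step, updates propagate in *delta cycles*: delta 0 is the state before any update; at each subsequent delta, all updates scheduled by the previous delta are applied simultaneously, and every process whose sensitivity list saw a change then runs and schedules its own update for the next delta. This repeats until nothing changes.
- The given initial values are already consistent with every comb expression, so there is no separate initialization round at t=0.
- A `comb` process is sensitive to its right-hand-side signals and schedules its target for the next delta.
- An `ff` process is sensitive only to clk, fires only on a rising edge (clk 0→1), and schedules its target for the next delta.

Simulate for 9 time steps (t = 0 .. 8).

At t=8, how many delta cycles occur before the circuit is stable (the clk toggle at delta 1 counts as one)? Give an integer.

3

t0.Δ0 b=1 g=0 e=1 clk=0 d=0 f=1 c=0 a=1
t0.Δ1 b=1 g=0 e=1 clk=1 d=0 f=1 c=0 a=1
t0.Δ2 b=1 g=0 e=1 clk=1 d=0 f=1 c=1 a=0
t0.Δ3 b=1 g=0 e=1 clk=1 d=1 f=1 c=1 a=0
t1.Δ0 b=1 g=0 e=1 clk=1 d=1 f=1 c=1 a=0
t1.Δ1 b=1 g=0 e=1 clk=0 d=1 f=1 c=1 a=0
t2.Δ0 b=1 g=0 e=1 clk=0 d=1 f=1 c=1 a=0
t2.Δ1 b=1 g=0 e=1 clk=1 d=1 f=1 c=1 a=0
t2.Δ2 b=1 g=0 e=1 clk=1 d=1 f=1 c=0 a=1
t2.Δ3 b=1 g=0 e=1 clk=1 d=0 f=1 c=0 a=1
t3.Δ0 b=1 g=0 e=1 clk=1 d=0 f=1 c=0 a=1
t3.Δ1 b=1 g=0 e=1 clk=0 d=0 f=1 c=0 a=1
t4.Δ0 b=1 g=0 e=1 clk=0 d=0 f=1 c=0 a=1
t4.Δ1 b=1 g=0 e=1 clk=1 d=0 f=1 c=0 a=1
t4.Δ2 b=1 g=0 e=1 clk=1 d=0 f=1 c=1 a=0
t4.Δ3 b=1 g=0 e=1 clk=1 d=1 f=1 c=1 a=0
t5.Δ0 b=1 g=0 e=1 clk=1 d=1 f=1 c=1 a=0
t5.Δ1 b=1 g=0 e=1 clk=0 d=1 f=1 c=1 a=0
t6.Δ0 b=1 g=0 e=1 clk=0 d=1 f=1 c=1 a=0
t6.Δ1 b=1 g=0 e=1 clk=1 d=1 f=1 c=1 a=0
t6.Δ2 b=1 g=0 e=1 clk=1 d=1 f=1 c=0 a=1
t6.Δ3 b=1 g=0 e=1 clk=1 d=0 f=1 c=0 a=1
t7.Δ0 b=1 g=0 e=1 clk=1 d=0 f=1 c=0 a=1
t7.Δ1 b=1 g=0 e=1 clk=0 d=0 f=1 c=0 a=1
t8.Δ0 b=1 g=0 e=1 clk=0 d=0 f=1 c=0 a=1
t8.Δ1 b=1 g=0 e=1 clk=1 d=0 f=1 c=0 a=1
t8.Δ2 b=1 g=0 e=1 clk=1 d=0 f=1 c=1 a=0
t8.Δ3 b=1 g=0 e=1 clk=1 d=1 f=1 c=1 a=0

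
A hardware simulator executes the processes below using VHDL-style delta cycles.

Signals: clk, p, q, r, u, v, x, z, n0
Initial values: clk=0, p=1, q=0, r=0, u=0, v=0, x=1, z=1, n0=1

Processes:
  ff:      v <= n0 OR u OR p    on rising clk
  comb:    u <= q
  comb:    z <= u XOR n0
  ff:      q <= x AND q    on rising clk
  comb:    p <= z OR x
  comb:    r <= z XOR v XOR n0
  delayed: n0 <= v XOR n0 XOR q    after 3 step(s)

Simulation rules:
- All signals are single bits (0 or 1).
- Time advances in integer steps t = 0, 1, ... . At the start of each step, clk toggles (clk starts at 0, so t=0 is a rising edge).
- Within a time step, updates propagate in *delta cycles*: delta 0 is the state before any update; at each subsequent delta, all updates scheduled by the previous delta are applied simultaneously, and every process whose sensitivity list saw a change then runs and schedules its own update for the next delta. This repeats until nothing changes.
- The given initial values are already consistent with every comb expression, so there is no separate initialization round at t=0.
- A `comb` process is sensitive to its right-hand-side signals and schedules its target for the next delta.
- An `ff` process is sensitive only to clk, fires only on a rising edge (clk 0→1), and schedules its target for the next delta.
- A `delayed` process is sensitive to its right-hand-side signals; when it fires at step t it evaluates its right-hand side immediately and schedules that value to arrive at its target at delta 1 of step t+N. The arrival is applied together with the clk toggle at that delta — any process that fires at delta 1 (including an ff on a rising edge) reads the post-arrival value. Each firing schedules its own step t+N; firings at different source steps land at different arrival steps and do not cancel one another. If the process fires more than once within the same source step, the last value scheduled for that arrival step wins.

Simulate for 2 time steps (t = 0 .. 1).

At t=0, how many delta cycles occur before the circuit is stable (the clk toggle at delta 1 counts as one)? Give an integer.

[bits: x,clk,u,n0,r,z,p,v,q]
t=0: Δ0=100101100 Δ1=110101100 Δ2=110101110 Δ3=110111110 | 3Δ
t=1: Δ0=110111110 Δ1=100111110 | 1Δ

3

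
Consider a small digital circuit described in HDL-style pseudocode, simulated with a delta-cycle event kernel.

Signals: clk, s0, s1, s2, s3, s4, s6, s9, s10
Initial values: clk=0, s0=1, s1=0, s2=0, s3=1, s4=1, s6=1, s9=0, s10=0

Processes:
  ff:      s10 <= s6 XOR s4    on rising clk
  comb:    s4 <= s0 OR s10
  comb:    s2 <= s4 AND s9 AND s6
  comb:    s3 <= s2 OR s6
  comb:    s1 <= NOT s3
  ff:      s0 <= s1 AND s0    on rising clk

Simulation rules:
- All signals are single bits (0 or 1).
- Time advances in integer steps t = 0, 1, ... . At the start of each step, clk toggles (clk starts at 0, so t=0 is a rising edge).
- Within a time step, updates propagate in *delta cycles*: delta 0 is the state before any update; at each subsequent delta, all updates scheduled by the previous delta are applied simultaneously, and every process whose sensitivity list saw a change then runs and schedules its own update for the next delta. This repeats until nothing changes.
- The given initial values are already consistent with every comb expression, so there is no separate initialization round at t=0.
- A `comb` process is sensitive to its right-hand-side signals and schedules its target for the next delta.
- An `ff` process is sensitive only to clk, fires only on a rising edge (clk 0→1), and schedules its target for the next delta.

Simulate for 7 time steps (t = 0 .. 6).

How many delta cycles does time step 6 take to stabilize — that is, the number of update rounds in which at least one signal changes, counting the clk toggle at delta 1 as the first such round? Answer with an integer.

t0.Δ0 s9=0 s0=1 s6=1 clk=0 s3=1 s2=0 s1=0 s4=1 s10=0
t0.Δ1 s9=0 s0=1 s6=1 clk=1 s3=1 s2=0 s1=0 s4=1 s10=0
t0.Δ2 s9=0 s0=0 s6=1 clk=1 s3=1 s2=0 s1=0 s4=1 s10=0
t0.Δ3 s9=0 s0=0 s6=1 clk=1 s3=1 s2=0 s1=0 s4=0 s10=0
t1.Δ0 s9=0 s0=0 s6=1 clk=1 s3=1 s2=0 s1=0 s4=0 s10=0
t1.Δ1 s9=0 s0=0 s6=1 clk=0 s3=1 s2=0 s1=0 s4=0 s10=0
t2.Δ0 s9=0 s0=0 s6=1 clk=0 s3=1 s2=0 s1=0 s4=0 s10=0
t2.Δ1 s9=0 s0=0 s6=1 clk=1 s3=1 s2=0 s1=0 s4=0 s10=0
t2.Δ2 s9=0 s0=0 s6=1 clk=1 s3=1 s2=0 s1=0 s4=0 s10=1
t2.Δ3 s9=0 s0=0 s6=1 clk=1 s3=1 s2=0 s1=0 s4=1 s10=1
t3.Δ0 s9=0 s0=0 s6=1 clk=1 s3=1 s2=0 s1=0 s4=1 s10=1
t3.Δ1 s9=0 s0=0 s6=1 clk=0 s3=1 s2=0 s1=0 s4=1 s10=1
t4.Δ0 s9=0 s0=0 s6=1 clk=0 s3=1 s2=0 s1=0 s4=1 s10=1
t4.Δ1 s9=0 s0=0 s6=1 clk=1 s3=1 s2=0 s1=0 s4=1 s10=1
t4.Δ2 s9=0 s0=0 s6=1 clk=1 s3=1 s2=0 s1=0 s4=1 s10=0
t4.Δ3 s9=0 s0=0 s6=1 clk=1 s3=1 s2=0 s1=0 s4=0 s10=0
t5.Δ0 s9=0 s0=0 s6=1 clk=1 s3=1 s2=0 s1=0 s4=0 s10=0
t5.Δ1 s9=0 s0=0 s6=1 clk=0 s3=1 s2=0 s1=0 s4=0 s10=0
t6.Δ0 s9=0 s0=0 s6=1 clk=0 s3=1 s2=0 s1=0 s4=0 s10=0
t6.Δ1 s9=0 s0=0 s6=1 clk=1 s3=1 s2=0 s1=0 s4=0 s10=0
t6.Δ2 s9=0 s0=0 s6=1 clk=1 s3=1 s2=0 s1=0 s4=0 s10=1
t6.Δ3 s9=0 s0=0 s6=1 clk=1 s3=1 s2=0 s1=0 s4=1 s10=1

3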